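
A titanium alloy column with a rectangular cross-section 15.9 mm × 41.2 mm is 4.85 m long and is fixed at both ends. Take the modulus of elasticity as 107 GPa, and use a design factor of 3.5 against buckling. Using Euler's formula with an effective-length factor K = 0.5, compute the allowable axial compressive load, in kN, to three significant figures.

Buckling occurs about the weak axis: I_min = h·b³/12 = 41.2×15.9³/12 = 13800 mm⁴ (b = 15.9 mm is the smaller dimension).
Effective length L_e = KL = 0.5×4.85 m = 2425 mm.
Euler critical load P_cr = π²EI/L_e² = π²×107000×13800/2425² = 2478 N.
P_allow = P_cr/n = 2478/3.5 = 708.1 N.

P_allow = 0.708 kN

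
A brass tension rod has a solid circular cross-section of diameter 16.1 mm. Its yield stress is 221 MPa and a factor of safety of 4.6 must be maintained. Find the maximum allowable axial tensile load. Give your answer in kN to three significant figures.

σ_allow = 221/4.6 = 48.04 MPa.
A = πd²/4 = π×16.1²/4 = 203.6 mm².
F_allow = σ_allow × A = 48.04×203.6 = 9781 N.

F_allow = 9.78 kN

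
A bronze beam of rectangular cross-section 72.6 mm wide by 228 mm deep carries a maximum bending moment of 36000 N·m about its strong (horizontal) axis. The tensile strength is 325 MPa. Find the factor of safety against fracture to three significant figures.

n = 5.68

Section modulus S = bh²/6 = 72.6×228²/6 = 629000 mm³.
σ = M/S = 3.6000×10^7/629000 = 57.23 MPa.
n = 325/57.23 = 5.679.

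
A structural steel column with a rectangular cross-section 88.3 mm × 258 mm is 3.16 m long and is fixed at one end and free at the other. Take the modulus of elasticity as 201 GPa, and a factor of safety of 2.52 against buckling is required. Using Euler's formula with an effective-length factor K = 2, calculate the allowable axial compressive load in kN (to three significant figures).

Buckling occurs about the weak axis: I_min = h·b³/12 = 258×88.3³/12 = 1.480×10^7 mm⁴ (b = 88.3 mm is the smaller dimension).
Effective length L_e = KL = 2×3.16 m = 6320 mm.
Euler critical load P_cr = π²EI/L_e² = π²×201000×1.480×10^7/6320² = 735200 N.
P_allow = P_cr/n = 735200/2.52 = 291700 N.

P_allow = 292 kN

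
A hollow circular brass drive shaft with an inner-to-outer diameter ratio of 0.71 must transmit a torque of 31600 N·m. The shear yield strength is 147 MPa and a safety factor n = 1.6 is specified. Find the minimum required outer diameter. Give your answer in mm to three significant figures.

τ_allow = 147/1.6 = 91.88 MPa.
For a hollow shaft τ = 16T/[πd_o³(1−k⁴)] with k = 0.71, so 1−k⁴ = 0.7459.
d_o³ = 16T/[π τ_allow (1−k⁴)] = 16×3.1600×10^7/(π×91.88×0.7459) = 2.348×10^6 mm³.
d_o = 132.9 mm.

d_o = 133 mm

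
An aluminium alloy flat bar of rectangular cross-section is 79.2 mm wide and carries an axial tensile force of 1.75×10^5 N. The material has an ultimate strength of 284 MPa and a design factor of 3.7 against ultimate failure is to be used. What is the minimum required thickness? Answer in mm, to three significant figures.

t = 28.8 mm

σ_allow = 284/3.7 = 76.76 MPa.
Required area A = F/σ_allow = 175000/76.76 = 2280 mm².
t = A/w = 2280/79.2 = 28.79 mm.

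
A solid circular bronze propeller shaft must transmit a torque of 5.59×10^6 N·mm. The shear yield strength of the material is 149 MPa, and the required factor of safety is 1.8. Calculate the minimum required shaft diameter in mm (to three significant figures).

Allowable shear stress τ_allow = 149/1.8 = 82.78 MPa.
For a solid shaft τ = 16T/(πd³), so d³ = 16T/(π τ_allow) = 16×5590000/(π×82.78) = 343900 mm³.
d = (343900)^(1/3) = 70.06 mm.

d = 70.1 mm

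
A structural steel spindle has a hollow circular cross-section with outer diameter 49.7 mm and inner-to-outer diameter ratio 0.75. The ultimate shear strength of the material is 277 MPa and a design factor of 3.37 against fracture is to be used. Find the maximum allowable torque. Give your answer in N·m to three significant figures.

T_allow = 1350 N·m

τ_allow = 277/3.37 = 82.20 MPa.
For a hollow shaft T_allow = τ_allow·πd_o³(1−k⁴)/16 with 1−k⁴ = 0.6836, so πd_o³(1−k⁴)/16 = 16480 mm³.
T_allow = 82.20×16480 = 1.354×10^6 N·mm = 1354 N·m.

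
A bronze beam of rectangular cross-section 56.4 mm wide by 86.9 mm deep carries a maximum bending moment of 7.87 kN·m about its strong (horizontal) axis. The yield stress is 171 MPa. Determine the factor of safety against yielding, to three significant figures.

n = 1.54

Section modulus S = bh²/6 = 56.4×86.9²/6 = 70990 mm³.
σ = M/S = 7870000/70990 = 110.9 MPa.
n = 171/110.9 = 1.542.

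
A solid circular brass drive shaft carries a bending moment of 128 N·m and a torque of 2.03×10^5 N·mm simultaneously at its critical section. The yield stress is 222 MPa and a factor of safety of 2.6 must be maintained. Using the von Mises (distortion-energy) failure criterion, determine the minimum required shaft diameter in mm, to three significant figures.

σ_allow = σ_y/n = 222/2.6 = 85.38 MPa.
For a solid shaft σ_b = 32M/(πd³) and τ = 16T/(πd³), so the von Mises stress is σ' = (16/πd³)·√(4M²+3T²).
√(4M²+3T²) = √(4×(128000)² + 3×(203000)²) = 434900 N·mm.
d³ = 16×434900/(π×85.38) = 25940 mm³.
d = 29.60 mm.

d = 29.6 mm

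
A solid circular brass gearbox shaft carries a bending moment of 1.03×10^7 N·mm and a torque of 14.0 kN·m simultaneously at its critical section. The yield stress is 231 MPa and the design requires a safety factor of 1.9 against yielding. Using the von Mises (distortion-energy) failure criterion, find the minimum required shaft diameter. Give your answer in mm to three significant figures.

σ_allow = σ_y/n = 231/1.9 = 121.6 MPa.
For a solid shaft σ_b = 32M/(πd³) and τ = 16T/(πd³), so the von Mises stress is σ' = (16/πd³)·√(4M²+3T²).
√(4M²+3T²) = √(4×(1.030×10^7)² + 3×(1.400×10^7)²) = 3.182×10^7 N·mm.
d³ = 16×3.182×10^7/(π×121.6) = 1.333×10^6 mm³.
d = 110.1 mm.

d = 110 mm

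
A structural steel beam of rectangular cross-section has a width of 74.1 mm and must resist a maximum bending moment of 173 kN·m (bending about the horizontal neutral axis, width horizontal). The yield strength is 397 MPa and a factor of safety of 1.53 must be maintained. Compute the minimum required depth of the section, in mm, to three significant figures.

h = 232 mm

σ_allow = 397/1.53 = 259.5 MPa.
For a rectangular section σ = 6M/(bh²), so h² = 6M/(b σ_allow) = 6×1.7300×10^8/(74.1×259.5) = 53990 mm².
h = 232.3 mm.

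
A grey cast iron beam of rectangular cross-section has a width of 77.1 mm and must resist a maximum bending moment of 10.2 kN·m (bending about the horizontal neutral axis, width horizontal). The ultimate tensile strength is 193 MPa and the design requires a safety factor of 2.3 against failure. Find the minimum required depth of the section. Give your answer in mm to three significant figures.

h = 97.3 mm

σ_allow = 193/2.3 = 83.91 MPa.
For a rectangular section σ = 6M/(bh²), so h² = 6M/(b σ_allow) = 6×1.0200×10^7/(77.1×83.91) = 9459 mm².
h = 97.26 mm.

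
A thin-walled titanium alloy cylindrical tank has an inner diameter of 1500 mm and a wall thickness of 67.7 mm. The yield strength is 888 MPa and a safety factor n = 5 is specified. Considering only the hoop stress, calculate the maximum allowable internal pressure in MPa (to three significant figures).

σ_allow = 888/5 = 177.6 MPa.
σ_h = pD/(2t) → p_allow = 2σ_allow t/D = 2×177.6×67.7/1500 = 16.03 MPa.

p_allow = 16.0 MPa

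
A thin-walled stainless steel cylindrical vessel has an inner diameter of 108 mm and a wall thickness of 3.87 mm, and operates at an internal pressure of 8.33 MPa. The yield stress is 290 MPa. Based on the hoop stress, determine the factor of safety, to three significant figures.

σ_h = pD/(2t) = 8.33×108/(2×3.87) = 116.2 MPa.
n = 290/116.2 = 2.495.

n = 2.49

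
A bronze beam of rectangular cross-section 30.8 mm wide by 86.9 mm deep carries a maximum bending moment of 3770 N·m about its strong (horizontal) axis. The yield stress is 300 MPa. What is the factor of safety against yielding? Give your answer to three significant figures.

Section modulus S = bh²/6 = 30.8×86.9²/6 = 38760 mm³.
σ = M/S = 3770000/38760 = 97.25 MPa.
n = 300/97.25 = 3.085.

n = 3.08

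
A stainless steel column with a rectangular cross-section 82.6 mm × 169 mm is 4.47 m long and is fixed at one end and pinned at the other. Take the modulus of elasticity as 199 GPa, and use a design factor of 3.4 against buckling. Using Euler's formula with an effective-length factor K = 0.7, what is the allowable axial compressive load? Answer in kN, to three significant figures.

P_allow = 468 kN

Buckling occurs about the weak axis: I_min = h·b³/12 = 169×82.6³/12 = 7.937×10^6 mm⁴ (b = 82.6 mm is the smaller dimension).
Effective length L_e = KL = 0.7×4.47 m = 3129 mm.
Euler critical load P_cr = π²EI/L_e² = π²×199000×7.937×10^6/3129² = 1.592×10^6 N.
P_allow = P_cr/n = 1.592×10^6/3.4 = 468300 N.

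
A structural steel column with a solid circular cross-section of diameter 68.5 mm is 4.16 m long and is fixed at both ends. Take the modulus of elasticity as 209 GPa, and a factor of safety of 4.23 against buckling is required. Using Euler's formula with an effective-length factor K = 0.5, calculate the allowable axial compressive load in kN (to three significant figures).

P_allow = 122 kN

I = πd⁴/64 = π×68.5⁴/64 = 1.081×10^6 mm⁴.
Effective length L_e = KL = 0.5×4.16 m = 2080 mm.
Euler critical load P_cr = π²EI/L_e² = π²×209000×1.081×10^6/2080² = 515300 N.
P_allow = P_cr/n = 515300/4.23 = 121800 N.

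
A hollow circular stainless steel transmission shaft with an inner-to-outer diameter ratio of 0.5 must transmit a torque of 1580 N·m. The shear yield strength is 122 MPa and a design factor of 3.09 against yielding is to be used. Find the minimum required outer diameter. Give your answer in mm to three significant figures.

τ_allow = 122/3.09 = 39.48 MPa.
For a hollow shaft τ = 16T/[πd_o³(1−k⁴)] with k = 0.5, so 1−k⁴ = 0.9375.
d_o³ = 16T/[π τ_allow (1−k⁴)] = 16×1580000/(π×39.48×0.9375) = 217400 mm³.
d_o = 60.13 mm.

d_o = 60.1 mm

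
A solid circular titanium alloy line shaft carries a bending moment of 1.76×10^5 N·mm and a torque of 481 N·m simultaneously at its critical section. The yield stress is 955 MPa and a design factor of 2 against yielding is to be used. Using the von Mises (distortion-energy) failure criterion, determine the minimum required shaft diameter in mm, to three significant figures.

σ_allow = σ_y/n = 955/2 = 477.5 MPa.
For a solid shaft σ_b = 32M/(πd³) and τ = 16T/(πd³), so the von Mises stress is σ' = (16/πd³)·√(4M²+3T²).
√(4M²+3T²) = √(4×(176000)² + 3×(481000)²) = 904400 N·mm.
d³ = 16×904400/(π×477.5) = 9647 mm³.
d = 21.29 mm.

d = 21.3 mm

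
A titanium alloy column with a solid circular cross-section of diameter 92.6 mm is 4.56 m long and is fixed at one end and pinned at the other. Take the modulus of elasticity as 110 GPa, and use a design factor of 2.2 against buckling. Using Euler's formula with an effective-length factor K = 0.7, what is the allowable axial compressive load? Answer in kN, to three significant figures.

I = πd⁴/64 = π×92.6⁴/64 = 3.609×10^6 mm⁴.
Effective length L_e = KL = 0.7×4.56 m = 3192 mm.
Euler critical load P_cr = π²EI/L_e² = π²×110000×3.609×10^6/3192² = 384600 N.
P_allow = P_cr/n = 384600/2.2 = 174800 N.

P_allow = 175 kN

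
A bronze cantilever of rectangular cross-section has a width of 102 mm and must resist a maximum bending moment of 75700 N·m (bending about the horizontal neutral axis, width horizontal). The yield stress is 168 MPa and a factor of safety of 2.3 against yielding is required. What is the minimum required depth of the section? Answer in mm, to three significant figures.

σ_allow = 168/2.3 = 73.04 MPa.
For a rectangular section σ = 6M/(bh²), so h² = 6M/(b σ_allow) = 6×7.5700×10^7/(102×73.04) = 60960 mm².
h = 246.9 mm.

h = 247 mm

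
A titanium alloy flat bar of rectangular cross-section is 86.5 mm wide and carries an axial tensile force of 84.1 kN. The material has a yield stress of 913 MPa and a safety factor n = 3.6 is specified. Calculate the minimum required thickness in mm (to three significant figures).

σ_allow = 913/3.6 = 253.6 MPa.
Required area A = F/σ_allow = 84100/253.6 = 331.6 mm².
t = A/w = 331.6/86.5 = 3.834 mm.

t = 3.83 mm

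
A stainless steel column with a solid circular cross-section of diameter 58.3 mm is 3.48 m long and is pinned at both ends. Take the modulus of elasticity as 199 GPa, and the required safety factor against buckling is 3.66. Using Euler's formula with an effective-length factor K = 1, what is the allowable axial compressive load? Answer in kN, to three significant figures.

P_allow = 25.1 kN

I = πd⁴/64 = π×58.3⁴/64 = 567100 mm⁴.
Effective length L_e = KL = 1×3.48 m = 3480 mm.
Euler critical load P_cr = π²EI/L_e² = π²×199000×567100/3480² = 91970 N.
P_allow = P_cr/n = 91970/3.66 = 25130 N.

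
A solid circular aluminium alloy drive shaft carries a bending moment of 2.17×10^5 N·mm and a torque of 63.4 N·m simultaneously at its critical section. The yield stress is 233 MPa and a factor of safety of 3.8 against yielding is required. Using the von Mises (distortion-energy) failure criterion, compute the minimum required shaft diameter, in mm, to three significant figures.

d = 33.4 mm

σ_allow = σ_y/n = 233/3.8 = 61.32 MPa.
For a solid shaft σ_b = 32M/(πd³) and τ = 16T/(πd³), so the von Mises stress is σ' = (16/πd³)·√(4M²+3T²).
√(4M²+3T²) = √(4×(217000)² + 3×(63400)²) = 447700 N·mm.
d³ = 16×447700/(π×61.32) = 37180 mm³.
d = 33.38 mm.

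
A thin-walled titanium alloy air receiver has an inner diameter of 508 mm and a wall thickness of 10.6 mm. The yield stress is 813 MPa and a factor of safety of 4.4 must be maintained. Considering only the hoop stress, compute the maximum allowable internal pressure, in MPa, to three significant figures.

σ_allow = 813/4.4 = 184.8 MPa.
σ_h = pD/(2t) → p_allow = 2σ_allow t/D = 2×184.8×10.6/508 = 7.711 MPa.

p_allow = 7.71 MPa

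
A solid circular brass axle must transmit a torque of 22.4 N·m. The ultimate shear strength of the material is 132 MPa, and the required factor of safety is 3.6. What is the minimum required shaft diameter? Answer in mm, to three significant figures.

d = 14.6 mm

Allowable shear stress τ_allow = 132/3.6 = 36.67 MPa.
For a solid shaft τ = 16T/(πd³), so d³ = 16T/(π τ_allow) = 16×22400/(π×36.67) = 3111 mm³.
d = (3111)^(1/3) = 14.60 mm.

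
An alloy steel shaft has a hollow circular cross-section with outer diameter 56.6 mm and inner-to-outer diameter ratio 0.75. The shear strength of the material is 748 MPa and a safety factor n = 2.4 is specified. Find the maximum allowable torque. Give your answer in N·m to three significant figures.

τ_allow = 748/2.4 = 311.7 MPa.
For a hollow shaft T_allow = τ_allow·πd_o³(1−k⁴)/16 with 1−k⁴ = 0.6836, so πd_o³(1−k⁴)/16 = 24340 mm³.
T_allow = 311.7×24340 = 7.585×10^6 N·mm = 7585 N·m.

T_allow = 7590 N·m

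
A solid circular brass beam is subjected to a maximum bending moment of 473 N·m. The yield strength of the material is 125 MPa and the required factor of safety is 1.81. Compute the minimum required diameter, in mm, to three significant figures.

σ_allow = 125/1.81 = 69.06 MPa.
For a solid circular section σ = 32M/(πd³), so d³ = 32M/(π σ_allow) = 32×473000/(π×69.06) = 69760 mm³.
d = 41.17 mm.

d = 41.2 mm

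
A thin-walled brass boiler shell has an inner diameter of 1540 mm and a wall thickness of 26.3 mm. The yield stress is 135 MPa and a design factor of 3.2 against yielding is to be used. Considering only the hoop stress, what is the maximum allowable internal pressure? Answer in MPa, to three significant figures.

σ_allow = 135/3.2 = 42.19 MPa.
σ_h = pD/(2t) → p_allow = 2σ_allow t/D = 2×42.19×26.3/1540 = 1.441 MPa.

p_allow = 1.44 MPa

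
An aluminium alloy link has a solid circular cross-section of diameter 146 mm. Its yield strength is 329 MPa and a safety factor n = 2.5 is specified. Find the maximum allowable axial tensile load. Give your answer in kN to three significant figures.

σ_allow = 329/2.5 = 131.6 MPa.
A = πd²/4 = π×146²/4 = 16740 mm².
F_allow = σ_allow × A = 131.6×16740 = 2.203×10^6 N.

F_allow = 2200 kN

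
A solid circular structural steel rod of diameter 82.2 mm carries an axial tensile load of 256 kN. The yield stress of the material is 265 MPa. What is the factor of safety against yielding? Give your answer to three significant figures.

n = 5.49

A = πd²/4 = 5307 mm².
σ = F/A = 256000/5307 = 48.24 MPa.
n = 265/48.24 = 5.493.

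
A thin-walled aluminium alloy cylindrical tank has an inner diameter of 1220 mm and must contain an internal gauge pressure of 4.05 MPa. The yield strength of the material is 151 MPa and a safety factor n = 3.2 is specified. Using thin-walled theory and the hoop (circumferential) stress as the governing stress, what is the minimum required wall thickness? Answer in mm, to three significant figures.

σ_allow = 151/3.2 = 47.19 MPa.
Hoop stress σ_h = pD/(2t), so t = pD/(2σ_allow) = 4.05×1220/(2×47.19) = 52.35 mm.

t = 52.4 mm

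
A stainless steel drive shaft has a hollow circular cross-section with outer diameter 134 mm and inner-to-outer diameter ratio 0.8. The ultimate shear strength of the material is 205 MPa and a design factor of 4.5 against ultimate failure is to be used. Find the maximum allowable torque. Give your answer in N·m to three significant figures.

τ_allow = 205/4.5 = 45.56 MPa.
For a hollow shaft T_allow = τ_allow·πd_o³(1−k⁴)/16 with 1−k⁴ = 0.5904, so πd_o³(1−k⁴)/16 = 278900 mm³.
T_allow = 45.56×278900 = 1.271×10^7 N·mm = 12710 N·m.

T_allow = 12700 N·m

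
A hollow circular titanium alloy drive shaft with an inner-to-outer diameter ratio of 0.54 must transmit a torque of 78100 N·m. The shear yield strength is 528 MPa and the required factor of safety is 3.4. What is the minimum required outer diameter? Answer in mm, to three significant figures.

τ_allow = 528/3.4 = 155.3 MPa.
For a hollow shaft τ = 16T/[πd_o³(1−k⁴)] with k = 0.54, so 1−k⁴ = 0.9150.
d_o³ = 16T/[π τ_allow (1−k⁴)] = 16×7.8100×10^7/(π×155.3×0.9150) = 2.799×10^6 mm³.
d_o = 140.9 mm.

d_o = 141 mm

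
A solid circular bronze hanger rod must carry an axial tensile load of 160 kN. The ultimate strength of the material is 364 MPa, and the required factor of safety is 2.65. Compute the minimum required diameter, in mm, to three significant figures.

d = 38.5 mm

Allowable stress σ_allow = 364/2.65 = 137.4 MPa.
Required area A = F/σ_allow = 160000/137.4 = 1165 mm².
A = πd²/4 → d = √(4A/π) = 38.51 mm.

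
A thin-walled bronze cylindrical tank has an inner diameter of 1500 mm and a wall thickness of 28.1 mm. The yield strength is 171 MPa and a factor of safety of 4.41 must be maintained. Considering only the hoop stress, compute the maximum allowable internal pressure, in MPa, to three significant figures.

p_allow = 1.45 MPa

σ_allow = 171/4.41 = 38.78 MPa.
σ_h = pD/(2t) → p_allow = 2σ_allow t/D = 2×38.78×28.1/1500 = 1.453 MPa.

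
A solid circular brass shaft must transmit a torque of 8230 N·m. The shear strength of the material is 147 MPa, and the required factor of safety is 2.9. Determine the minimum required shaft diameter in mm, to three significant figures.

d = 93.9 mm

Allowable shear stress τ_allow = 147/2.9 = 50.69 MPa.
For a solid shaft τ = 16T/(πd³), so d³ = 16T/(π τ_allow) = 16×8230000/(π×50.69) = 826900 mm³.
d = (826900)^(1/3) = 93.86 mm.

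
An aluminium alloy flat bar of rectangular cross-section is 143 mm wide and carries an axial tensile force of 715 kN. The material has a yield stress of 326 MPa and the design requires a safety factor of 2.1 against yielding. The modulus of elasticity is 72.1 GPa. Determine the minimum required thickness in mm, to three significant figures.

t = 32.2 mm

σ_allow = 326/2.1 = 155.2 MPa.
Required area A = F/σ_allow = 715000/155.2 = 4606 mm².
t = A/w = 4606/143 = 32.21 mm.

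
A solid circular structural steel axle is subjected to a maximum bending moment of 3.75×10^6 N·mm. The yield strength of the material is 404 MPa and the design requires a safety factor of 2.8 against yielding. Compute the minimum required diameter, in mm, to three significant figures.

d = 64.2 mm

σ_allow = 404/2.8 = 144.3 MPa.
For a solid circular section σ = 32M/(πd³), so d³ = 32M/(π σ_allow) = 32×3750000/(π×144.3) = 264700 mm³.
d = 64.21 mm.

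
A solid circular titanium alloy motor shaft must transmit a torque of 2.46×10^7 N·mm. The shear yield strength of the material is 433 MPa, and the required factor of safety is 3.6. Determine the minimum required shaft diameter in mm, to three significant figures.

d = 101 mm

Allowable shear stress τ_allow = 433/3.6 = 120.3 MPa.
For a solid shaft τ = 16T/(πd³), so d³ = 16T/(π τ_allow) = 16×2.4600×10^7/(π×120.3) = 1.042×10^6 mm³.
d = (1.042×10^6)^(1/3) = 101.4 mm.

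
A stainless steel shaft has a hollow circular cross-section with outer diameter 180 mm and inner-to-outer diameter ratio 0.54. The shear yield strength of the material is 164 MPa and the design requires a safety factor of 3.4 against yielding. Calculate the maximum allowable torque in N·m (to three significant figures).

τ_allow = 164/3.4 = 48.24 MPa.
For a hollow shaft T_allow = τ_allow·πd_o³(1−k⁴)/16 with 1−k⁴ = 0.9150, so πd_o³(1−k⁴)/16 = 1.048×10^6 mm³.
T_allow = 48.24×1.048×10^6 = 5.054×10^7 N·mm = 50540 N·m.

T_allow = 50500 N·m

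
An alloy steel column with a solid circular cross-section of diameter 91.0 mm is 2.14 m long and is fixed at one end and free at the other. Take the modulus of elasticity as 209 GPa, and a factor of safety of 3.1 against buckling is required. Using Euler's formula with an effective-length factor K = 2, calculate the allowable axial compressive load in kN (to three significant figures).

P_allow = 122 kN

I = πd⁴/64 = π×91.0⁴/64 = 3.366×10^6 mm⁴.
Effective length L_e = KL = 2×2.14 m = 4280 mm.
Euler critical load P_cr = π²EI/L_e² = π²×209000×3.366×10^6/4280² = 379000 N.
P_allow = P_cr/n = 379000/3.1 = 122300 N.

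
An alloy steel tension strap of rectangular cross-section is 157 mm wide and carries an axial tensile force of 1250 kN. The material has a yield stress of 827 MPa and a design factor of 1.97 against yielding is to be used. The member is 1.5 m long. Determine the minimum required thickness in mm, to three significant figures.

σ_allow = 827/1.97 = 419.8 MPa.
Required area A = F/σ_allow = 1250000/419.8 = 2978 mm².
t = A/w = 2978/157 = 18.97 mm.

t = 19.0 mm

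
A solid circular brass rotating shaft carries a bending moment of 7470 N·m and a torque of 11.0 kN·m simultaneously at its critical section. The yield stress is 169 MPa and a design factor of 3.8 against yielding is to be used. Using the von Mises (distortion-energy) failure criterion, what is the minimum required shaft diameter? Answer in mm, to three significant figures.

σ_allow = σ_y/n = 169/3.8 = 44.47 MPa.
For a solid shaft σ_b = 32M/(πd³) and τ = 16T/(πd³), so the von Mises stress is σ' = (16/πd³)·√(4M²+3T²).
√(4M²+3T²) = √(4×(7.470×10^6)² + 3×(1.100×10^7)²) = 2.421×10^7 N·mm.
d³ = 16×2.421×10^7/(π×44.47) = 2.773×10^6 mm³.
d = 140.5 mm.

d = 140 mm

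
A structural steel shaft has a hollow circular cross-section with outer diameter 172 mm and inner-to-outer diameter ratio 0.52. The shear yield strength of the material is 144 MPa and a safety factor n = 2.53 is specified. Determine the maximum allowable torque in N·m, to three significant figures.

T_allow = 52700 N·m

τ_allow = 144/2.53 = 56.92 MPa.
For a hollow shaft T_allow = τ_allow·πd_o³(1−k⁴)/16 with 1−k⁴ = 0.9269, so πd_o³(1−k⁴)/16 = 926100 mm³.
T_allow = 56.92×926100 = 5.271×10^7 N·mm = 52710 N·m.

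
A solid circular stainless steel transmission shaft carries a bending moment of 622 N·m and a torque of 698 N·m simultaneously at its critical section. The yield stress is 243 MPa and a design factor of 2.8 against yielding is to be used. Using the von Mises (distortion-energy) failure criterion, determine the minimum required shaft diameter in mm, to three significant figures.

d = 46.7 mm

σ_allow = σ_y/n = 243/2.8 = 86.79 MPa.
For a solid shaft σ_b = 32M/(πd³) and τ = 16T/(πd³), so the von Mises stress is σ' = (16/πd³)·√(4M²+3T²).
√(4M²+3T²) = √(4×(622000)² + 3×(698000)²) = 1.735×10^6 N·mm.
d³ = 16×1.735×10^6/(π×86.79) = 101800 mm³.
d = 46.69 mm.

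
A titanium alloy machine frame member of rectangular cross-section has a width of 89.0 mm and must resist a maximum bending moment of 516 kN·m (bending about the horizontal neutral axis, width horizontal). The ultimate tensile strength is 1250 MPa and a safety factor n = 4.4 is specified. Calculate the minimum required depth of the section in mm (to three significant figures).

h = 350 mm

σ_allow = 1250/4.4 = 284.1 MPa.
For a rectangular section σ = 6M/(bh²), so h² = 6M/(b σ_allow) = 6×5.1600×10^8/(89.0×284.1) = 122400 mm².
h = 349.9 mm.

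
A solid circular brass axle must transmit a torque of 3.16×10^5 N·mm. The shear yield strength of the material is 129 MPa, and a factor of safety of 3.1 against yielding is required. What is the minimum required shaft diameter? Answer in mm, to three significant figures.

Allowable shear stress τ_allow = 129/3.1 = 41.61 MPa.
For a solid shaft τ = 16T/(πd³), so d³ = 16T/(π τ_allow) = 16×316000/(π×41.61) = 38670 mm³.
d = (38670)^(1/3) = 33.82 mm.

d = 33.8 mm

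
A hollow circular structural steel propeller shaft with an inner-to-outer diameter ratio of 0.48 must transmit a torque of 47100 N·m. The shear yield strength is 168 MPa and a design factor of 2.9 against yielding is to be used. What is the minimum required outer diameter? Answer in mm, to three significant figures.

d_o = 164 mm

τ_allow = 168/2.9 = 57.93 MPa.
For a hollow shaft τ = 16T/[πd_o³(1−k⁴)] with k = 0.48, so 1−k⁴ = 0.9469.
d_o³ = 16T/[π τ_allow (1−k⁴)] = 16×4.7100×10^7/(π×57.93×0.9469) = 4.373×10^6 mm³.
d_o = 163.5 mm.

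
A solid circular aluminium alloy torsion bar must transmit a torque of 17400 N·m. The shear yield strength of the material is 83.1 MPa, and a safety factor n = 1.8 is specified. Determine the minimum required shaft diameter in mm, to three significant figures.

d = 124 mm

Allowable shear stress τ_allow = 83.1/1.8 = 46.17 MPa.
For a solid shaft τ = 16T/(πd³), so d³ = 16T/(π τ_allow) = 16×1.7400×10^7/(π×46.17) = 1.920×10^6 mm³.
d = (1.920×10^6)^(1/3) = 124.3 mm.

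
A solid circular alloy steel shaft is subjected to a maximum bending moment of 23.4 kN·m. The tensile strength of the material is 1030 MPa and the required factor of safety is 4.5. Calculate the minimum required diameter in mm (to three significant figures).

d = 101 mm

σ_allow = 1030/4.5 = 228.9 MPa.
For a solid circular section σ = 32M/(πd³), so d³ = 32M/(π σ_allow) = 32×2.3400×10^7/(π×228.9) = 1.041×10^6 mm³.
d = 101.4 mm.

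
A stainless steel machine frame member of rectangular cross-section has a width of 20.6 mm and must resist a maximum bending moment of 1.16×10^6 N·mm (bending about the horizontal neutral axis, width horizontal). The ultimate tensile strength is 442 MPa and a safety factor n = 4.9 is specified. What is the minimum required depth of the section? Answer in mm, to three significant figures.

h = 61.2 mm

σ_allow = 442/4.9 = 90.20 MPa.
For a rectangular section σ = 6M/(bh²), so h² = 6M/(b σ_allow) = 6×1160000/(20.6×90.20) = 3746 mm².
h = 61.20 mm.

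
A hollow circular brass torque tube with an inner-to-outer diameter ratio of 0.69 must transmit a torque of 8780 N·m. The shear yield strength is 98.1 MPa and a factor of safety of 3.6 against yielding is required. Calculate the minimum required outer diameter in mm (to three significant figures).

τ_allow = 98.1/3.6 = 27.25 MPa.
For a hollow shaft τ = 16T/[πd_o³(1−k⁴)] with k = 0.69, so 1−k⁴ = 0.7733.
d_o³ = 16T/[π τ_allow (1−k⁴)] = 16×8780000/(π×27.25×0.7733) = 2.122×10^6 mm³.
d_o = 128.5 mm.

d_o = 129 mm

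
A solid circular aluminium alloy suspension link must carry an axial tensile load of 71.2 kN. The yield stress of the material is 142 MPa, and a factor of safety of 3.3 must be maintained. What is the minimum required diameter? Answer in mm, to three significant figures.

Allowable stress σ_allow = 142/3.3 = 43.03 MPa.
Required area A = F/σ_allow = 71200/43.03 = 1655 mm².
A = πd²/4 → d = √(4A/π) = 45.90 mm.

d = 45.9 mm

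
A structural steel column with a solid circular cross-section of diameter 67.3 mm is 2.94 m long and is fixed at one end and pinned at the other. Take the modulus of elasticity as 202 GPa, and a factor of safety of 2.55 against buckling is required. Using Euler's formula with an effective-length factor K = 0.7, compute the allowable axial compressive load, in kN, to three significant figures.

P_allow = 186 kN

I = πd⁴/64 = π×67.3⁴/64 = 1.007×10^6 mm⁴.
Effective length L_e = KL = 0.7×2.94 m = 2058 mm.
Euler critical load P_cr = π²EI/L_e² = π²×202000×1.007×10^6/2058² = 474000 N.
P_allow = P_cr/n = 474000/2.55 = 185900 N.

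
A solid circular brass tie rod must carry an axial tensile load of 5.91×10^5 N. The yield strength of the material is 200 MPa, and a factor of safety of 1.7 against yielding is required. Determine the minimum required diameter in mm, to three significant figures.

Allowable stress σ_allow = 200/1.7 = 117.6 MPa.
Required area A = F/σ_allow = 591000/117.6 = 5024 mm².
A = πd²/4 → d = √(4A/π) = 79.98 mm.

d = 80.0 mm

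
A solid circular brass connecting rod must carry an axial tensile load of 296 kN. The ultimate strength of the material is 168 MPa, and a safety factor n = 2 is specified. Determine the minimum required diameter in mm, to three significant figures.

Allowable stress σ_allow = 168/2 = 84.00 MPa.
Required area A = F/σ_allow = 296000/84.00 = 3524 mm².
A = πd²/4 → d = √(4A/π) = 66.98 mm.

d = 67.0 mm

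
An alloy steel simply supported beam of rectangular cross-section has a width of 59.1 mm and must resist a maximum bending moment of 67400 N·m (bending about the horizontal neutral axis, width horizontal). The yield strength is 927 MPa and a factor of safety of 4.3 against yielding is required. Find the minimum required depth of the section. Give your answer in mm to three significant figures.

h = 178 mm

σ_allow = 927/4.3 = 215.6 MPa.
For a rectangular section σ = 6M/(bh²), so h² = 6M/(b σ_allow) = 6×6.7400×10^7/(59.1×215.6) = 31740 mm².
h = 178.2 mm.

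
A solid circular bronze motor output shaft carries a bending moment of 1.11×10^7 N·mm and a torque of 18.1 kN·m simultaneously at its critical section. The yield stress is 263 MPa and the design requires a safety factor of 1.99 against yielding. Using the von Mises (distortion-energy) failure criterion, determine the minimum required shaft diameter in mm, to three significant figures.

σ_allow = σ_y/n = 263/1.99 = 132.2 MPa.
For a solid shaft σ_b = 32M/(πd³) and τ = 16T/(πd³), so the von Mises stress is σ' = (16/πd³)·√(4M²+3T²).
√(4M²+3T²) = √(4×(1.110×10^7)² + 3×(1.810×10^7)²) = 3.841×10^7 N·mm.
d³ = 16×3.841×10^7/(π×132.2) = 1.480×10^6 mm³.
d = 114.0 mm.

d = 114 mm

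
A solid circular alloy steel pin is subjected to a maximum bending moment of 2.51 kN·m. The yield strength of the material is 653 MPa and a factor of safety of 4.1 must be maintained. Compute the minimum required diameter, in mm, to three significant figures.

d = 54.3 mm

σ_allow = 653/4.1 = 159.3 MPa.
For a solid circular section σ = 32M/(πd³), so d³ = 32M/(π σ_allow) = 32×2510000/(π×159.3) = 160500 mm³.
d = 54.35 mm.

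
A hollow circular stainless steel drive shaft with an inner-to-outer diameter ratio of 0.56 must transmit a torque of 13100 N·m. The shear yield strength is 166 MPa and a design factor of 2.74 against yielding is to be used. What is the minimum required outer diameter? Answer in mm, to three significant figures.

d_o = 107 mm

τ_allow = 166/2.74 = 60.58 MPa.
For a hollow shaft τ = 16T/[πd_o³(1−k⁴)] with k = 0.56, so 1−k⁴ = 0.9017.
d_o³ = 16T/[π τ_allow (1−k⁴)] = 16×1.3100×10^7/(π×60.58×0.9017) = 1.221×10^6 mm³.
d_o = 106.9 mm.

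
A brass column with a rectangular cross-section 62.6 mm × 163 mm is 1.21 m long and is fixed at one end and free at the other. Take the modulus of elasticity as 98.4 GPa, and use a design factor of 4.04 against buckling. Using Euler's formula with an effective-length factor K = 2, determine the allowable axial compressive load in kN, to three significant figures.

Buckling occurs about the weak axis: I_min = h·b³/12 = 163×62.6³/12 = 3.332×10^6 mm⁴ (b = 62.6 mm is the smaller dimension).
Effective length L_e = KL = 2×1.21 m = 2420 mm.
Euler critical load P_cr = π²EI/L_e² = π²×98400×3.332×10^6/2420² = 552600 N.
P_allow = P_cr/n = 552600/4.04 = 136800 N.

P_allow = 137 kN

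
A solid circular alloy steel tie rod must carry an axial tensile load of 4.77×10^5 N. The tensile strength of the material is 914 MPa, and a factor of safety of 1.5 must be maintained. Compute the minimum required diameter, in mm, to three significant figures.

d = 31.6 mm

Allowable stress σ_allow = 914/1.5 = 609.3 MPa.
Required area A = F/σ_allow = 477000/609.3 = 782.8 mm².
A = πd²/4 → d = √(4A/π) = 31.57 mm.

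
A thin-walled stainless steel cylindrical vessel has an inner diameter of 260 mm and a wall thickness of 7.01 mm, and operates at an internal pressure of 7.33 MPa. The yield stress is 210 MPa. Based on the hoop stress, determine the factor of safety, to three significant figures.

n = 1.54

σ_h = pD/(2t) = 7.33×260/(2×7.01) = 135.9 MPa.
n = 210/135.9 = 1.545.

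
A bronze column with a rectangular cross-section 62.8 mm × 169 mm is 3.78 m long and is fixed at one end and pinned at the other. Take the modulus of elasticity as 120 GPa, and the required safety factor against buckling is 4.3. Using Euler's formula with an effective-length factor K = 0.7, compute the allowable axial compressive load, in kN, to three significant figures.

Buckling occurs about the weak axis: I_min = h·b³/12 = 169×62.8³/12 = 3.488×10^6 mm⁴ (b = 62.8 mm is the smaller dimension).
Effective length L_e = KL = 0.7×3.78 m = 2646 mm.
Euler critical load P_cr = π²EI/L_e² = π²×120000×3.488×10^6/2646² = 590000 N.
P_allow = P_cr/n = 590000/4.3 = 137200 N.

P_allow = 137 kN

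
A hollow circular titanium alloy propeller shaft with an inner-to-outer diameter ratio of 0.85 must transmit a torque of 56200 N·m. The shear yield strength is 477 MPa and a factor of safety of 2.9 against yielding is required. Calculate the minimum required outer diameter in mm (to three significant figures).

τ_allow = 477/2.9 = 164.5 MPa.
For a hollow shaft τ = 16T/[πd_o³(1−k⁴)] with k = 0.85, so 1−k⁴ = 0.4780.
d_o³ = 16T/[π τ_allow (1−k⁴)] = 16×5.6200×10^7/(π×164.5×0.4780) = 3.641×10^6 mm³.
d_o = 153.8 mm.

d_o = 154 mm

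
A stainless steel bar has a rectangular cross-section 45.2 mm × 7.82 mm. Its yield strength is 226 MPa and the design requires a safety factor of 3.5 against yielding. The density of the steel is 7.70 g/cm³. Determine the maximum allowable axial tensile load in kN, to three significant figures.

F_allow = 22.8 kN

σ_allow = 226/3.5 = 64.57 MPa.
A = 45.2×7.82 = 353.5 mm².
F_allow = σ_allow × A = 64.57×353.5 = 22820 N.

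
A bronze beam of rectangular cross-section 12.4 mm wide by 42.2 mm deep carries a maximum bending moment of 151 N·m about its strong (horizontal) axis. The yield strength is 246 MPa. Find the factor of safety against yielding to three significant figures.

n = 6.00

Section modulus S = bh²/6 = 12.4×42.2²/6 = 3680 mm³.
σ = M/S = 151000/3680 = 41.03 MPa.
n = 246/41.03 = 5.996.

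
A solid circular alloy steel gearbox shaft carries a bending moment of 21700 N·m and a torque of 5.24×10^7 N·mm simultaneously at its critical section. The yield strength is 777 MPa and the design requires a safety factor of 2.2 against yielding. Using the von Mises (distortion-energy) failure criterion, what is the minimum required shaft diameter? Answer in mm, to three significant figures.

d = 113 mm

σ_allow = σ_y/n = 777/2.2 = 353.2 MPa.
For a solid shaft σ_b = 32M/(πd³) and τ = 16T/(πd³), so the von Mises stress is σ' = (16/πd³)·√(4M²+3T²).
√(4M²+3T²) = √(4×(2.170×10^7)² + 3×(5.240×10^7)²) = 1.006×10^8 N·mm.
d³ = 16×1.006×10^8/(π×353.2) = 1.451×10^6 mm³.
d = 113.2 mm.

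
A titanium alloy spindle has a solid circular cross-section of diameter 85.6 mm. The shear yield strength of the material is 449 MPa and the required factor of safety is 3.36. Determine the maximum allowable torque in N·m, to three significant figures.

T_allow = 16500 N·m

τ_allow = 449/3.36 = 133.6 MPa.
For a solid shaft T_allow = τ_allow·πd³/16; πd³/16 = π×85.6³/16 = 123200 mm³.
T_allow = 133.6×123200 = 1.646×10^7 N·mm = 16460 N·m.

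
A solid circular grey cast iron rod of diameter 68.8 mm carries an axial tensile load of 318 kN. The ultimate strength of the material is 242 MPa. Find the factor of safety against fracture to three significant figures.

A = πd²/4 = 3718 mm².
σ = F/A = 318000/3718 = 85.54 MPa.
n = 242/85.54 = 2.829.

n = 2.83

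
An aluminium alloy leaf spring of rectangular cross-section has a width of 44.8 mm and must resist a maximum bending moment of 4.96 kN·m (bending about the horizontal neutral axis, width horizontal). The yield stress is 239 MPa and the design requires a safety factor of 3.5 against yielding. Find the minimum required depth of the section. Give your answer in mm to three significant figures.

h = 98.6 mm

σ_allow = 239/3.5 = 68.29 MPa.
For a rectangular section σ = 6M/(bh²), so h² = 6M/(b σ_allow) = 6×4960000/(44.8×68.29) = 9728 mm².
h = 98.63 mm.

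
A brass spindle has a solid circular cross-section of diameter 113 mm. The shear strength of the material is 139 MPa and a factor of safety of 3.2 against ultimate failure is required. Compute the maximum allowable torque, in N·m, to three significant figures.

τ_allow = 139/3.2 = 43.44 MPa.
For a solid shaft T_allow = τ_allow·πd³/16; πd³/16 = π×113³/16 = 283300 mm³.
T_allow = 43.44×283300 = 1.231×10^7 N·mm = 12310 N·m.

T_allow = 12300 N·m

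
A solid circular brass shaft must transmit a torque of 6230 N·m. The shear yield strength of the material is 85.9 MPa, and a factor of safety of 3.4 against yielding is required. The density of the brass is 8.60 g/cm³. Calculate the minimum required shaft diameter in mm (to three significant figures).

Allowable shear stress τ_allow = 85.9/3.4 = 25.26 MPa.
For a solid shaft τ = 16T/(πd³), so d³ = 16T/(π τ_allow) = 16×6230000/(π×25.26) = 1.256×10^6 mm³.
d = (1.256×10^6)^(1/3) = 107.9 mm.

d = 108 mm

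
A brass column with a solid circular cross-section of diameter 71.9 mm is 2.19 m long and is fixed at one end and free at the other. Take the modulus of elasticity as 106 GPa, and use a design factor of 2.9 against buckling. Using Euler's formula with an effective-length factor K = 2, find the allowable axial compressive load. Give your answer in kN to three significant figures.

P_allow = 24.7 kN

I = πd⁴/64 = π×71.9⁴/64 = 1.312×10^6 mm⁴.
Effective length L_e = KL = 2×2.19 m = 4380 mm.
Euler critical load P_cr = π²EI/L_e² = π²×106000×1.312×10^6/4380² = 71540 N.
P_allow = P_cr/n = 71540/2.9 = 24670 N.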